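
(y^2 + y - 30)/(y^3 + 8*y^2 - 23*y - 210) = 1/(y + 7)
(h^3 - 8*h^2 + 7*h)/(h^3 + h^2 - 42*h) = (h^2 - 8*h + 7)/(h^2 + h - 42)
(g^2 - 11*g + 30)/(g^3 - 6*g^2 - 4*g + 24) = (g - 5)/(g^2 - 4)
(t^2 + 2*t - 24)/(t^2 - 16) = (t + 6)/(t + 4)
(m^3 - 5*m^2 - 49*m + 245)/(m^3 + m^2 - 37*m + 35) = (m - 7)/(m - 1)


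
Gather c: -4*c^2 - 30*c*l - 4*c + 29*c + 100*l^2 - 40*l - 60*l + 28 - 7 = -4*c^2 + c*(25 - 30*l) + 100*l^2 - 100*l + 21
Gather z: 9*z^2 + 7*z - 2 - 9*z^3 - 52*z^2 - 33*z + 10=-9*z^3 - 43*z^2 - 26*z + 8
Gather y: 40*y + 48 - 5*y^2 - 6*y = -5*y^2 + 34*y + 48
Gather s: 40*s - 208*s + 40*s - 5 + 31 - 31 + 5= -128*s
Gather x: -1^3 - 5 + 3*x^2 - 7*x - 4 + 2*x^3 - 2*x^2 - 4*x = 2*x^3 + x^2 - 11*x - 10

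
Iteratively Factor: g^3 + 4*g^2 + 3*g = (g + 3)*(g^2 + g) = g*(g + 3)*(g + 1)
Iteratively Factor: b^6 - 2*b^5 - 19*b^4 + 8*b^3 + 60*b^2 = (b + 2)*(b^5 - 4*b^4 - 11*b^3 + 30*b^2) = (b + 2)*(b + 3)*(b^4 - 7*b^3 + 10*b^2) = b*(b + 2)*(b + 3)*(b^3 - 7*b^2 + 10*b) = b^2*(b + 2)*(b + 3)*(b^2 - 7*b + 10) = b^2*(b - 5)*(b + 2)*(b + 3)*(b - 2)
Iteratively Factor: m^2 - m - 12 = (m + 3)*(m - 4)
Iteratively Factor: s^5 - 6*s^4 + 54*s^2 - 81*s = (s - 3)*(s^4 - 3*s^3 - 9*s^2 + 27*s) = s*(s - 3)*(s^3 - 3*s^2 - 9*s + 27) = s*(s - 3)^2*(s^2 - 9) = s*(s - 3)^3*(s + 3)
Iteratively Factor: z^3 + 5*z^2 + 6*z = (z + 3)*(z^2 + 2*z) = z*(z + 3)*(z + 2)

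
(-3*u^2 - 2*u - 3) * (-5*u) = 15*u^3 + 10*u^2 + 15*u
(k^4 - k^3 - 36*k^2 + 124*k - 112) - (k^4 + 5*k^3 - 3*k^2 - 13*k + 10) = -6*k^3 - 33*k^2 + 137*k - 122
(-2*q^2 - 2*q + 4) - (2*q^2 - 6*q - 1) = -4*q^2 + 4*q + 5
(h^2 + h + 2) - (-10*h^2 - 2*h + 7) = 11*h^2 + 3*h - 5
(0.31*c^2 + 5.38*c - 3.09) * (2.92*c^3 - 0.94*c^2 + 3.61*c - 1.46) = 0.9052*c^5 + 15.4182*c^4 - 12.9609*c^3 + 21.8738*c^2 - 19.0097*c + 4.5114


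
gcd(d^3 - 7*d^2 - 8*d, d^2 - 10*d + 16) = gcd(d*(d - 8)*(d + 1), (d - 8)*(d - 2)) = d - 8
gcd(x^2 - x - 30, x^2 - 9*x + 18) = x - 6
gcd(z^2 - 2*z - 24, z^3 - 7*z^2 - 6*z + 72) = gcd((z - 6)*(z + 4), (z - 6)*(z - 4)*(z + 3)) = z - 6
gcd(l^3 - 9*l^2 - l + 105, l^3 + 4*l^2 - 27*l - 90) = l^2 - 2*l - 15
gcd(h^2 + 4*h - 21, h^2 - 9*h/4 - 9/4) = h - 3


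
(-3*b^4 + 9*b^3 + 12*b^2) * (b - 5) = -3*b^5 + 24*b^4 - 33*b^3 - 60*b^2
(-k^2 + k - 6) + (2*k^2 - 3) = k^2 + k - 9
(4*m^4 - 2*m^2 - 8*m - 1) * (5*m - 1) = 20*m^5 - 4*m^4 - 10*m^3 - 38*m^2 + 3*m + 1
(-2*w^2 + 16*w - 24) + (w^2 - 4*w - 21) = -w^2 + 12*w - 45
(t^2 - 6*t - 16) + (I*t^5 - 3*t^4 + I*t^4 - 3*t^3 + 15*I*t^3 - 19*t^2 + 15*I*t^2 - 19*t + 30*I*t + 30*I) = I*t^5 - 3*t^4 + I*t^4 - 3*t^3 + 15*I*t^3 - 18*t^2 + 15*I*t^2 - 25*t + 30*I*t - 16 + 30*I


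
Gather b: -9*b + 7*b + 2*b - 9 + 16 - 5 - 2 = 0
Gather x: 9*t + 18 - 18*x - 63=9*t - 18*x - 45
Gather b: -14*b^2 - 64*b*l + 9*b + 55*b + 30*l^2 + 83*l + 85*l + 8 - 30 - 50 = -14*b^2 + b*(64 - 64*l) + 30*l^2 + 168*l - 72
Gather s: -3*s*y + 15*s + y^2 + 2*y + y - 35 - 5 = s*(15 - 3*y) + y^2 + 3*y - 40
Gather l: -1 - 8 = -9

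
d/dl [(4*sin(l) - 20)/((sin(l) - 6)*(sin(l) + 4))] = 4*(10*sin(l) + cos(l)^2 - 35)*cos(l)/((sin(l) - 6)^2*(sin(l) + 4)^2)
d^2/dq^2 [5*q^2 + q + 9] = 10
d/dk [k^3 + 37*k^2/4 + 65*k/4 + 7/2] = 3*k^2 + 37*k/2 + 65/4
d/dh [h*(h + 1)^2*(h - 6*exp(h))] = (h + 1)*(-h*(h + 1)*(6*exp(h) - 1) + 2*h*(h - 6*exp(h)) + (h + 1)*(h - 6*exp(h)))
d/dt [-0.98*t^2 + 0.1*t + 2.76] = 0.1 - 1.96*t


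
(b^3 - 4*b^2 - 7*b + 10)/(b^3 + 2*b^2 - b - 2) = (b - 5)/(b + 1)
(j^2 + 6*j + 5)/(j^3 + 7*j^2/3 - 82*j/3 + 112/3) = 3*(j^2 + 6*j + 5)/(3*j^3 + 7*j^2 - 82*j + 112)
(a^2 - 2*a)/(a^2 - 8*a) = (a - 2)/(a - 8)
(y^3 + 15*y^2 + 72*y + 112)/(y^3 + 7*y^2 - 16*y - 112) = (y + 4)/(y - 4)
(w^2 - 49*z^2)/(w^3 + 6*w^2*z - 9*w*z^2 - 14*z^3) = (-w + 7*z)/(-w^2 + w*z + 2*z^2)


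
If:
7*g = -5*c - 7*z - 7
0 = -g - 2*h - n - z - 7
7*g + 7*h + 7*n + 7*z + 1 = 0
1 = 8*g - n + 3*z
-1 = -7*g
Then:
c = -77/20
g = 1/7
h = -48/7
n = 139/28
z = 45/28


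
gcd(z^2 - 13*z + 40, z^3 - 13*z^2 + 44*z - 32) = z - 8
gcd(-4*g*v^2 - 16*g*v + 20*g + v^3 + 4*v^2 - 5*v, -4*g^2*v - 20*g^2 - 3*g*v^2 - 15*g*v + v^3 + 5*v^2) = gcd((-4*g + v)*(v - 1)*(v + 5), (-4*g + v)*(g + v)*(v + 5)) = -4*g*v - 20*g + v^2 + 5*v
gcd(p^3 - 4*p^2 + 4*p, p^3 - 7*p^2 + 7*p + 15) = 1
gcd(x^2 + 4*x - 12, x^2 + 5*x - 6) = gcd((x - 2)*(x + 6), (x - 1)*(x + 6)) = x + 6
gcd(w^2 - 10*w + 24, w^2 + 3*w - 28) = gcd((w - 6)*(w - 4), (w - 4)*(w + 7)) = w - 4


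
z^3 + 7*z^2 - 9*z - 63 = (z - 3)*(z + 3)*(z + 7)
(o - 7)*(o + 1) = o^2 - 6*o - 7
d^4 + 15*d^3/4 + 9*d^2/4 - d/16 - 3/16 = (d - 1/4)*(d + 1/2)^2*(d + 3)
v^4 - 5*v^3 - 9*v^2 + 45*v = v*(v - 5)*(v - 3)*(v + 3)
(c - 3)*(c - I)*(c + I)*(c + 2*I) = c^4 - 3*c^3 + 2*I*c^3 + c^2 - 6*I*c^2 - 3*c + 2*I*c - 6*I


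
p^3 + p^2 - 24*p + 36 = (p - 3)*(p - 2)*(p + 6)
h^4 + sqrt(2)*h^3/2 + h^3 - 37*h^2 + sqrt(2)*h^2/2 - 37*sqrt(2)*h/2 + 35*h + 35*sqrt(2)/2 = (h - 5)*(h - 1)*(h + 7)*(h + sqrt(2)/2)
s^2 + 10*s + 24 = (s + 4)*(s + 6)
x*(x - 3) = x^2 - 3*x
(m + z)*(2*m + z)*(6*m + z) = 12*m^3 + 20*m^2*z + 9*m*z^2 + z^3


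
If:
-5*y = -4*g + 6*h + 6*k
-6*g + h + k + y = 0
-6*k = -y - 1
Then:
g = y/32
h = -47*y/48 - 1/6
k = y/6 + 1/6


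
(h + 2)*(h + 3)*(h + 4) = h^3 + 9*h^2 + 26*h + 24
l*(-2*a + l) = -2*a*l + l^2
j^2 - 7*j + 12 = (j - 4)*(j - 3)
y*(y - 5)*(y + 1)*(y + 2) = y^4 - 2*y^3 - 13*y^2 - 10*y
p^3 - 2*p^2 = p^2*(p - 2)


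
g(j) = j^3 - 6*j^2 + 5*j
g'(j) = 3*j^2 - 12*j + 5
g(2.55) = -9.68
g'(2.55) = -6.09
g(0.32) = 1.02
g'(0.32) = 1.47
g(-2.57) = -69.45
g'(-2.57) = 55.65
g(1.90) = -5.30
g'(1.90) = -6.97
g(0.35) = 1.06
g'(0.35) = 1.17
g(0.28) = 0.95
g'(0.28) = 1.88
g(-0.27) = -1.81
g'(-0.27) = 8.46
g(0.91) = 0.33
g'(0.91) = -3.44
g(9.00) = 288.00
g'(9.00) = 140.00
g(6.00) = 30.00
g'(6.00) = 41.00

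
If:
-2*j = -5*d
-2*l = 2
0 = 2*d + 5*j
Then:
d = 0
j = 0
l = -1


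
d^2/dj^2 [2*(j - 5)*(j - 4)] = 4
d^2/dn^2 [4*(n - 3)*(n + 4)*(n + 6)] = 24*n + 56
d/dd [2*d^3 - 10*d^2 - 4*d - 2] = 6*d^2 - 20*d - 4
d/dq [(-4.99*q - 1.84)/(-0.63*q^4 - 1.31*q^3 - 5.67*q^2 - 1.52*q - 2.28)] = (-9.4311*q^4 - 17.7106*q^3 - 35.5245*q^2 - 20.8656*q + 8.5804)/(0.3969*q^8 + 1.6506*q^7 + 8.8603*q^6 + 16.7706*q^5 + 39.0041*q^4 + 23.2104*q^3 + 28.1656*q^2 + 6.9312*q + 5.1984)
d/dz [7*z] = 7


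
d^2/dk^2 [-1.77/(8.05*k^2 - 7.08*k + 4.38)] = (229.40085*k^2 - 201.75876*k - 1.77*(16.1*k - 7.08)*(32.2*k - 14.16) + 124.81686)/(8.05*k^2 - 7.08*k + 4.38)^3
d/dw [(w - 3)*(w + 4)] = 2*w + 1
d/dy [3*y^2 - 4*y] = 6*y - 4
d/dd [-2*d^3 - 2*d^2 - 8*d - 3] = -6*d^2 - 4*d - 8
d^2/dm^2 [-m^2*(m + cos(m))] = m^2*cos(m) + 4*m*sin(m) - 6*m - 2*cos(m)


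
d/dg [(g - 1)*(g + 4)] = 2*g + 3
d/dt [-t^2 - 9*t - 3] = -2*t - 9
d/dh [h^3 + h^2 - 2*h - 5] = 3*h^2 + 2*h - 2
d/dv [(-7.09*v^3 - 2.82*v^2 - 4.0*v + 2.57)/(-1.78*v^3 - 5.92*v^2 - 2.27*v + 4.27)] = (36.9532*v^4 + 17.9486*v^3 - 94.3777*v^2 + 6.346*v - 11.2461)/(3.1684*v^6 + 21.0752*v^5 + 43.1276*v^4 + 11.6756*v^3 - 45.4039*v^2 - 19.3858*v + 18.2329)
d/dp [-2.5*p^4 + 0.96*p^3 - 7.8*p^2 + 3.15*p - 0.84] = -10.0*p^3 + 2.88*p^2 - 15.6*p + 3.15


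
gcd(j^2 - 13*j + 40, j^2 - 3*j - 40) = j - 8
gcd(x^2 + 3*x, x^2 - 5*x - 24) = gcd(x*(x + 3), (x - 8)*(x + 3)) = x + 3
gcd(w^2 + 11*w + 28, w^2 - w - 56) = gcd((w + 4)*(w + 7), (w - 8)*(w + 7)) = w + 7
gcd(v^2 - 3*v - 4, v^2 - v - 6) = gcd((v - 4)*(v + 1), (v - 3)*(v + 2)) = 1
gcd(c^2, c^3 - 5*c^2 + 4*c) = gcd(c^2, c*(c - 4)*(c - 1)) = c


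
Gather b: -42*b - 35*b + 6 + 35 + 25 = 66 - 77*b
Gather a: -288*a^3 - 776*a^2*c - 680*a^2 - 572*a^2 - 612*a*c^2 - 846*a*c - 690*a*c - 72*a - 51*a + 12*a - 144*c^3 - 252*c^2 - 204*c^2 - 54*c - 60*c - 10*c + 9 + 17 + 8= -288*a^3 + a^2*(-776*c - 1252) + a*(-612*c^2 - 1536*c - 111) - 144*c^3 - 456*c^2 - 124*c + 34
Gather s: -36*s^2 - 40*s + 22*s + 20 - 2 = -36*s^2 - 18*s + 18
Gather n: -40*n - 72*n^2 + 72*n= -72*n^2 + 32*n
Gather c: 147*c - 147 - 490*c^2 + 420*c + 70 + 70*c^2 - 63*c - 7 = -420*c^2 + 504*c - 84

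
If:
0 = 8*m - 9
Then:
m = 9/8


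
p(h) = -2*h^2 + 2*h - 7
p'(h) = 2 - 4*h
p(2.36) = -13.42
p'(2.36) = -7.44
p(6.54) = -79.46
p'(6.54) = -24.16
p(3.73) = -27.37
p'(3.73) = -12.92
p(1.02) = -7.04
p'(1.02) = -2.08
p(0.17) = -6.72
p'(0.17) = 1.32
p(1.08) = -7.17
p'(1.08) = -2.32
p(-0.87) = -10.25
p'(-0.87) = 5.48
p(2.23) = -12.49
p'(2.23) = -6.92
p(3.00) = -19.00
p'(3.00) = -10.00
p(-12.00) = -319.00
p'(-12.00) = 50.00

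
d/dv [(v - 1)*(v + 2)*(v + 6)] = 3*v^2 + 14*v + 4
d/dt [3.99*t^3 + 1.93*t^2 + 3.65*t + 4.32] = 11.97*t^2 + 3.86*t + 3.65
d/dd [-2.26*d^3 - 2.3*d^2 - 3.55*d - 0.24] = -6.78*d^2 - 4.6*d - 3.55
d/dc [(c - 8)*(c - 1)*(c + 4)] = 3*c^2 - 10*c - 28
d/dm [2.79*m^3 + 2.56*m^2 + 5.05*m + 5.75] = 8.37*m^2 + 5.12*m + 5.05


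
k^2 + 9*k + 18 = (k + 3)*(k + 6)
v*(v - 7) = v^2 - 7*v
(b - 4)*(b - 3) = b^2 - 7*b + 12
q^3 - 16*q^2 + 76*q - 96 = (q - 8)*(q - 6)*(q - 2)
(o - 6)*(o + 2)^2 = o^3 - 2*o^2 - 20*o - 24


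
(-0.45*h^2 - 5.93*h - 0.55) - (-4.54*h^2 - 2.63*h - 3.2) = 4.09*h^2 - 3.3*h + 2.65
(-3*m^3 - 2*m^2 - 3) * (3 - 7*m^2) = 21*m^5 + 14*m^4 - 9*m^3 + 15*m^2 - 9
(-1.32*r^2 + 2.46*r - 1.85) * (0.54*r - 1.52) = -0.7128*r^3 + 3.3348*r^2 - 4.7382*r + 2.812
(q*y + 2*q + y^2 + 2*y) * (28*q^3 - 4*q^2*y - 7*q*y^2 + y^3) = 28*q^4*y + 56*q^4 + 24*q^3*y^2 + 48*q^3*y - 11*q^2*y^3 - 22*q^2*y^2 - 6*q*y^4 - 12*q*y^3 + y^5 + 2*y^4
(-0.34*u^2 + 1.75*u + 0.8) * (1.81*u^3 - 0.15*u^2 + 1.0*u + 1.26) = -0.6154*u^5 + 3.2185*u^4 + 0.8455*u^3 + 1.2016*u^2 + 3.005*u + 1.008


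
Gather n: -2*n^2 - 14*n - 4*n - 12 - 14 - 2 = -2*n^2 - 18*n - 28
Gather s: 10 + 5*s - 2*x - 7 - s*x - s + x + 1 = s*(4 - x) - x + 4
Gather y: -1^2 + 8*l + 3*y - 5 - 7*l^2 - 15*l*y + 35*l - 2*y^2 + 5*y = -7*l^2 + 43*l - 2*y^2 + y*(8 - 15*l) - 6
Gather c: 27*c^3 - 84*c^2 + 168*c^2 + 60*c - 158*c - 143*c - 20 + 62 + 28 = 27*c^3 + 84*c^2 - 241*c + 70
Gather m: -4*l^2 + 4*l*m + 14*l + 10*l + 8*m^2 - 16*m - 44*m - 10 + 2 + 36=-4*l^2 + 24*l + 8*m^2 + m*(4*l - 60) + 28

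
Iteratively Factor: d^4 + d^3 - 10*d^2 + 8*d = (d - 1)*(d^3 + 2*d^2 - 8*d) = (d - 1)*(d + 4)*(d^2 - 2*d) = (d - 2)*(d - 1)*(d + 4)*(d)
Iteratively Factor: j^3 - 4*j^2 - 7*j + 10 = (j - 5)*(j^2 + j - 2) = (j - 5)*(j + 2)*(j - 1)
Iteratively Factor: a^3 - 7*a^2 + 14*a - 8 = (a - 1)*(a^2 - 6*a + 8) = (a - 4)*(a - 1)*(a - 2)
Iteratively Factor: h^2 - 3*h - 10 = (h - 5)*(h + 2)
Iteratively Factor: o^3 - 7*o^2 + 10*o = (o - 5)*(o^2 - 2*o) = (o - 5)*(o - 2)*(o)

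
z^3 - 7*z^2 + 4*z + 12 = (z - 6)*(z - 2)*(z + 1)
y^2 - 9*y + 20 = (y - 5)*(y - 4)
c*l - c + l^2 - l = (c + l)*(l - 1)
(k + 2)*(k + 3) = k^2 + 5*k + 6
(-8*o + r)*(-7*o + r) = 56*o^2 - 15*o*r + r^2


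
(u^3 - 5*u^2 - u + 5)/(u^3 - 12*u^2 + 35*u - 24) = (u^2 - 4*u - 5)/(u^2 - 11*u + 24)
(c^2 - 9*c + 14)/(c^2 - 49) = (c - 2)/(c + 7)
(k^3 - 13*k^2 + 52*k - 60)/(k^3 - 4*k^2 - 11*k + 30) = (k - 6)/(k + 3)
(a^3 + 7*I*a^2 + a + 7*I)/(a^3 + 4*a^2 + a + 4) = (a + 7*I)/(a + 4)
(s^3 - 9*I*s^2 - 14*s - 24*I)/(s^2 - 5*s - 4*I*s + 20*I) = (s^2 - 5*I*s + 6)/(s - 5)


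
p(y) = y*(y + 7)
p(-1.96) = -9.88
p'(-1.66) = 3.68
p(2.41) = 22.68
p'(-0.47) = 6.06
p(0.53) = 3.99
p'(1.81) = 10.62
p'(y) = 2*y + 7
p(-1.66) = -8.86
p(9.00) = 144.00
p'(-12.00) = -17.00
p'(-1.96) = 3.08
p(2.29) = 21.27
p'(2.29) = 11.58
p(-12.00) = 60.00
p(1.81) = 15.95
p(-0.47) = -3.07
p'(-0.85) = 5.30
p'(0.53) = 8.06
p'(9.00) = 25.00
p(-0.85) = -5.23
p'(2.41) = 11.82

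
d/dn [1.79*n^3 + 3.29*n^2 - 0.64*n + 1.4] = 5.37*n^2 + 6.58*n - 0.64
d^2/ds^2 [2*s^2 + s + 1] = 4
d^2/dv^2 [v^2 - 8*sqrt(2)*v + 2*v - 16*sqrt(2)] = 2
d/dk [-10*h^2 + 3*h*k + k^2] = 3*h + 2*k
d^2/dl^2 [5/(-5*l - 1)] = -250/(5*l + 1)^3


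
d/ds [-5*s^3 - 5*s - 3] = -15*s^2 - 5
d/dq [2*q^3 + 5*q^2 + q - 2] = 6*q^2 + 10*q + 1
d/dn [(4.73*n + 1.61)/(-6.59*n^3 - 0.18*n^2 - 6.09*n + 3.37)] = (62.3414*n^3 + 32.6811*n^2 + 0.579599999999999*n + 25.745)/(43.4281*n^6 + 2.3724*n^5 + 80.2986*n^4 - 42.2242*n^3 + 35.8749*n^2 - 41.0466*n + 11.3569)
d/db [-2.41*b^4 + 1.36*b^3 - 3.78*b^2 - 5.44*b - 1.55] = -9.64*b^3 + 4.08*b^2 - 7.56*b - 5.44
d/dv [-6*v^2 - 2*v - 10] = -12*v - 2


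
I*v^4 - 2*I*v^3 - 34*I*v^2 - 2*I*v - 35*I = (v - 7)*(v + 5)*(v + I)*(I*v + 1)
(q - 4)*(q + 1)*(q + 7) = q^3 + 4*q^2 - 25*q - 28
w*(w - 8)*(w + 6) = w^3 - 2*w^2 - 48*w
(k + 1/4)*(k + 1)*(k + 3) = k^3 + 17*k^2/4 + 4*k + 3/4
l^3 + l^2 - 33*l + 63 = (l - 3)^2*(l + 7)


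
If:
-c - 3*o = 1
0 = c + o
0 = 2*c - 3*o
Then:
No Solution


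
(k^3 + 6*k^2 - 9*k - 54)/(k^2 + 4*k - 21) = (k^2 + 9*k + 18)/(k + 7)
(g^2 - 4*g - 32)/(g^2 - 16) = (g - 8)/(g - 4)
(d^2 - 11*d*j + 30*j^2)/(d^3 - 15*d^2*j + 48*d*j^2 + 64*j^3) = (d^2 - 11*d*j + 30*j^2)/(d^3 - 15*d^2*j + 48*d*j^2 + 64*j^3)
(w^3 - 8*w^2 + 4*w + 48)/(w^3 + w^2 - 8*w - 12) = (w^2 - 10*w + 24)/(w^2 - w - 6)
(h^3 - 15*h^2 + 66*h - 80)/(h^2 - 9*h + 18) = (h^3 - 15*h^2 + 66*h - 80)/(h^2 - 9*h + 18)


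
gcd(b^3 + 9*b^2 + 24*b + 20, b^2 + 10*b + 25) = b + 5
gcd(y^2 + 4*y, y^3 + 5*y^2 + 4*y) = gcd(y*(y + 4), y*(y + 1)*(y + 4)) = y^2 + 4*y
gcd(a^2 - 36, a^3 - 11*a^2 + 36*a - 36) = a - 6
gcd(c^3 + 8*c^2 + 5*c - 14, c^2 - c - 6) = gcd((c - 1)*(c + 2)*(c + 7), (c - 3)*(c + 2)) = c + 2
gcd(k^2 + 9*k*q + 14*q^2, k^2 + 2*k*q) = k + 2*q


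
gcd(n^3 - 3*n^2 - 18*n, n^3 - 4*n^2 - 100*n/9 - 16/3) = n - 6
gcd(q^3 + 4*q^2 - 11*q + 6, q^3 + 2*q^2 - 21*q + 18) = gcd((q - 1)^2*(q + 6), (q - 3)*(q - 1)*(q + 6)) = q^2 + 5*q - 6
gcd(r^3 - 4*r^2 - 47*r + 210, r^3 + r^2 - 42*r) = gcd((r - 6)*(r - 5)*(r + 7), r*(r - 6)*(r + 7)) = r^2 + r - 42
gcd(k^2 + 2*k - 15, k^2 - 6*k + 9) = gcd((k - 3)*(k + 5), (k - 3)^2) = k - 3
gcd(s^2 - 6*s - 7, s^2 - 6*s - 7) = s^2 - 6*s - 7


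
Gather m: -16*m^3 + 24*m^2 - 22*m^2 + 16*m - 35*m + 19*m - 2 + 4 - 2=-16*m^3 + 2*m^2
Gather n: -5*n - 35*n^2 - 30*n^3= -30*n^3 - 35*n^2 - 5*n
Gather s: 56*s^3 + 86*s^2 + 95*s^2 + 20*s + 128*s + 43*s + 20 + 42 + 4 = 56*s^3 + 181*s^2 + 191*s + 66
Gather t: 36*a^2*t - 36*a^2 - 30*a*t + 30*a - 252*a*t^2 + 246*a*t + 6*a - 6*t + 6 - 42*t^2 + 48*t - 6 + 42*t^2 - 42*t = -36*a^2 - 252*a*t^2 + 36*a + t*(36*a^2 + 216*a)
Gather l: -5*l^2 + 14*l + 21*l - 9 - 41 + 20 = -5*l^2 + 35*l - 30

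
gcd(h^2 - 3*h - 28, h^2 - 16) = h + 4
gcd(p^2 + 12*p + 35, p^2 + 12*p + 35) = p^2 + 12*p + 35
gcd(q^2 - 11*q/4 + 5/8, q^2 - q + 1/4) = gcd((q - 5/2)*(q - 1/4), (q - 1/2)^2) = 1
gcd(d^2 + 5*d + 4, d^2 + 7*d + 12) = d + 4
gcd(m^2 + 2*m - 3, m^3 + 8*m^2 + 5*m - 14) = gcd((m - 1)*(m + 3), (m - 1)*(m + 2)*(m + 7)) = m - 1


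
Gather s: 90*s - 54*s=36*s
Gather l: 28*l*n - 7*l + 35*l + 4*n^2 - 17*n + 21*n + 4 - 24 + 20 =l*(28*n + 28) + 4*n^2 + 4*n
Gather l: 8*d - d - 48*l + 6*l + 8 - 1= 7*d - 42*l + 7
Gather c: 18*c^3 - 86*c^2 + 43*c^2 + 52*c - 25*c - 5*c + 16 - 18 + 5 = 18*c^3 - 43*c^2 + 22*c + 3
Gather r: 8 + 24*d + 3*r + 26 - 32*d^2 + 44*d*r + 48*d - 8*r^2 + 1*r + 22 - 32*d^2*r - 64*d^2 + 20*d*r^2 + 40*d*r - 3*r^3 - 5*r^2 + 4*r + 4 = -96*d^2 + 72*d - 3*r^3 + r^2*(20*d - 13) + r*(-32*d^2 + 84*d + 8) + 60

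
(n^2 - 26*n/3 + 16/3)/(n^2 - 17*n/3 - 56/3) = (3*n - 2)/(3*n + 7)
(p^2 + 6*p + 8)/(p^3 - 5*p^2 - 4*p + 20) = (p + 4)/(p^2 - 7*p + 10)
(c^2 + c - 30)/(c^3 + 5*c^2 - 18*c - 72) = (c - 5)/(c^2 - c - 12)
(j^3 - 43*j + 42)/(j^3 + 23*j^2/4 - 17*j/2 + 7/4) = 4*(j - 6)/(4*j - 1)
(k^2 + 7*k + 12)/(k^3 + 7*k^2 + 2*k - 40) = (k + 3)/(k^2 + 3*k - 10)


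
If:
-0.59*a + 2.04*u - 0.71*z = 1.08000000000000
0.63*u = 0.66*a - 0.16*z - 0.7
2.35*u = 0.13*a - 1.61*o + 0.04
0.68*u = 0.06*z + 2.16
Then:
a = 5.44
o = -4.70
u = 3.54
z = 4.13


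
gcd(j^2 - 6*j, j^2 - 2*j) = j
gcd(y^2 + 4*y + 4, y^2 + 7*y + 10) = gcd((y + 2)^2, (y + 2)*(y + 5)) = y + 2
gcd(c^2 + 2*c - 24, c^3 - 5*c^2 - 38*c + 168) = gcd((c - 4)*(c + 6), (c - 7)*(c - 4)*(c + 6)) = c^2 + 2*c - 24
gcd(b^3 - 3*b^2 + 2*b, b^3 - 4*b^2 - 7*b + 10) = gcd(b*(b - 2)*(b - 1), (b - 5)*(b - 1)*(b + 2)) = b - 1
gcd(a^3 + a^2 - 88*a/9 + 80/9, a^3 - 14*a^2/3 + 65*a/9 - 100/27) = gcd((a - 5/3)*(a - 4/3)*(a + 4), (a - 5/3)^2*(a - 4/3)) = a^2 - 3*a + 20/9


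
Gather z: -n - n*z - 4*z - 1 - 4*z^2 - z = -n - 4*z^2 + z*(-n - 5) - 1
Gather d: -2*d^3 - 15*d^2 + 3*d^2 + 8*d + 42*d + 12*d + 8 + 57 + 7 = -2*d^3 - 12*d^2 + 62*d + 72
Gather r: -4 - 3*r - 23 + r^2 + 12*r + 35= r^2 + 9*r + 8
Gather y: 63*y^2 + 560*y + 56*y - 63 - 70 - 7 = 63*y^2 + 616*y - 140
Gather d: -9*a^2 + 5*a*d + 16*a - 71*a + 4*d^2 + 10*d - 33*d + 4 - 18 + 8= -9*a^2 - 55*a + 4*d^2 + d*(5*a - 23) - 6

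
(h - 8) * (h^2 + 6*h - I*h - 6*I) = h^3 - 2*h^2 - I*h^2 - 48*h + 2*I*h + 48*I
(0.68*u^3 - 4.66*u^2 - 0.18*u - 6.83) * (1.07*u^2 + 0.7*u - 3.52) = 0.7276*u^5 - 4.5102*u^4 - 5.8482*u^3 + 8.9691*u^2 - 4.1474*u + 24.0416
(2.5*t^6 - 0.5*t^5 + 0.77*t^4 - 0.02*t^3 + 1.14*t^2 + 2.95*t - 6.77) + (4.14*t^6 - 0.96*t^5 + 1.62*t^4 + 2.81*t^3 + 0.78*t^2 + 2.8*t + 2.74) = 6.64*t^6 - 1.46*t^5 + 2.39*t^4 + 2.79*t^3 + 1.92*t^2 + 5.75*t - 4.03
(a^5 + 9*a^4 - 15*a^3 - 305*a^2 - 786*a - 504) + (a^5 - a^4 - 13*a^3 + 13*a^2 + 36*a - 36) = 2*a^5 + 8*a^4 - 28*a^3 - 292*a^2 - 750*a - 540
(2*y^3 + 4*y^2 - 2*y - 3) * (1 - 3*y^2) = -6*y^5 - 12*y^4 + 8*y^3 + 13*y^2 - 2*y - 3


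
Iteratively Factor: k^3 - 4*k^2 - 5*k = (k - 5)*(k^2 + k) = k*(k - 5)*(k + 1)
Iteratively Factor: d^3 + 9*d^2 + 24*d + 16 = (d + 4)*(d^2 + 5*d + 4) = (d + 4)^2*(d + 1)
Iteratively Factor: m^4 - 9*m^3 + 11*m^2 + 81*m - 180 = (m - 4)*(m^3 - 5*m^2 - 9*m + 45) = (m - 4)*(m + 3)*(m^2 - 8*m + 15) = (m - 4)*(m - 3)*(m + 3)*(m - 5)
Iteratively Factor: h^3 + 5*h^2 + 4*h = (h + 4)*(h^2 + h) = (h + 1)*(h + 4)*(h)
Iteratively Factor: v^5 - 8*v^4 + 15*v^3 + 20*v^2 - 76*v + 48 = (v + 2)*(v^4 - 10*v^3 + 35*v^2 - 50*v + 24) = (v - 1)*(v + 2)*(v^3 - 9*v^2 + 26*v - 24) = (v - 3)*(v - 1)*(v + 2)*(v^2 - 6*v + 8) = (v - 3)*(v - 2)*(v - 1)*(v + 2)*(v - 4)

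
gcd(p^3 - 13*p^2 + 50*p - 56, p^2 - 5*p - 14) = p - 7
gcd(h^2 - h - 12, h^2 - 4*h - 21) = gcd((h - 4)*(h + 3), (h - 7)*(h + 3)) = h + 3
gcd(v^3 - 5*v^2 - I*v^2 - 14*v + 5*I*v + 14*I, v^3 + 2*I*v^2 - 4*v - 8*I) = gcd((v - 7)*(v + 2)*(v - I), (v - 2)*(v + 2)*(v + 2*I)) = v + 2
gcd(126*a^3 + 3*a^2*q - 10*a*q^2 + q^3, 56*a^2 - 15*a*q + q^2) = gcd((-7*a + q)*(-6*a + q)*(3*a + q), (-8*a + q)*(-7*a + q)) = -7*a + q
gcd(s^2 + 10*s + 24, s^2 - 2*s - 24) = s + 4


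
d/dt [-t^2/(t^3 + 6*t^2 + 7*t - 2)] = t*(t^3 - 7*t + 4)/(t^6 + 12*t^5 + 50*t^4 + 80*t^3 + 25*t^2 - 28*t + 4)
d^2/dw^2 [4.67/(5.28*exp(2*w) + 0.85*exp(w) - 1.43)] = (4.67*(10.56*exp(w) + 0.85)*(21.12*exp(w) + 1.7)*exp(w) - (98.6304*exp(w) + 3.9695)*(5.28*exp(2*w) + 0.85*exp(w) - 1.43))*exp(w)/(5.28*exp(2*w) + 0.85*exp(w) - 1.43)^3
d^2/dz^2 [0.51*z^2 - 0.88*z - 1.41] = 1.02000000000000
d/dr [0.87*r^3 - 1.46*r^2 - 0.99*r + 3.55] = 2.61*r^2 - 2.92*r - 0.99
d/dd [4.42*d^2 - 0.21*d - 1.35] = 8.84*d - 0.21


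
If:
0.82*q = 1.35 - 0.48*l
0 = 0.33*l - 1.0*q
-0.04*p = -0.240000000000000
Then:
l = 1.80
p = 6.00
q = 0.59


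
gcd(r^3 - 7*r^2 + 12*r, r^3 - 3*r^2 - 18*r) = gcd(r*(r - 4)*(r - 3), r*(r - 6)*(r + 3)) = r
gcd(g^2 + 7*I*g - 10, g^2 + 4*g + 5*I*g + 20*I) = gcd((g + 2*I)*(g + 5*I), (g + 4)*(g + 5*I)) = g + 5*I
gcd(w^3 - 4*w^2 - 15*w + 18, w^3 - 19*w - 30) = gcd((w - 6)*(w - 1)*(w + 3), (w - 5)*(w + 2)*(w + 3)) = w + 3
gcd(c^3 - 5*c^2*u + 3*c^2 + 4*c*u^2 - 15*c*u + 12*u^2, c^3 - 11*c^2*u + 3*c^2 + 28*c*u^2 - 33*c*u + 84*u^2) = -c^2 + 4*c*u - 3*c + 12*u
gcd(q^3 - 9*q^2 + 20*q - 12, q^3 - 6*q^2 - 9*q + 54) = q - 6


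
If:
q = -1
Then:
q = -1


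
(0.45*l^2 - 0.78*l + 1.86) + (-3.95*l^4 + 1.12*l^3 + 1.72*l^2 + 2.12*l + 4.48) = -3.95*l^4 + 1.12*l^3 + 2.17*l^2 + 1.34*l + 6.34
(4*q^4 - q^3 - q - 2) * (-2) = -8*q^4 + 2*q^3 + 2*q + 4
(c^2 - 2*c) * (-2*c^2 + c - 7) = -2*c^4 + 5*c^3 - 9*c^2 + 14*c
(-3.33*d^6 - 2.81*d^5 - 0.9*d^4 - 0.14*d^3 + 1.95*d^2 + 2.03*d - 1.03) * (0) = 0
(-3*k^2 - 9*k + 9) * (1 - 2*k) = 6*k^3 + 15*k^2 - 27*k + 9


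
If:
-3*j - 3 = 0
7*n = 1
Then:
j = -1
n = 1/7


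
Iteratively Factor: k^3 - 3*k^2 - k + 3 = (k - 1)*(k^2 - 2*k - 3) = (k - 1)*(k + 1)*(k - 3)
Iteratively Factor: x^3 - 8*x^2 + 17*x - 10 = (x - 5)*(x^2 - 3*x + 2) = (x - 5)*(x - 1)*(x - 2)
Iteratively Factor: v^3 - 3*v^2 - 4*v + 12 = (v - 2)*(v^2 - v - 6) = (v - 3)*(v - 2)*(v + 2)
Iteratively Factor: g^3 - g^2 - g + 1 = (g - 1)*(g^2 - 1) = (g - 1)^2*(g + 1)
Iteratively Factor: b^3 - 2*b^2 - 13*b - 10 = (b + 1)*(b^2 - 3*b - 10) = (b + 1)*(b + 2)*(b - 5)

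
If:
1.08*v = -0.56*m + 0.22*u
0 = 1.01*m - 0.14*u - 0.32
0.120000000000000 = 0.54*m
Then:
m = 0.22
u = -0.68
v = -0.25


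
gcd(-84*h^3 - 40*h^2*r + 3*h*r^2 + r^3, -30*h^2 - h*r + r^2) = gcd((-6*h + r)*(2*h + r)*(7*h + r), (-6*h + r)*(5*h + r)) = -6*h + r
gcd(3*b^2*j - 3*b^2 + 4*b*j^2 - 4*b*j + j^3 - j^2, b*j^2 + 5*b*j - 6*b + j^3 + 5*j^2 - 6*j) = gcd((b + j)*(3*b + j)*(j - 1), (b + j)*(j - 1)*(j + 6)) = b*j - b + j^2 - j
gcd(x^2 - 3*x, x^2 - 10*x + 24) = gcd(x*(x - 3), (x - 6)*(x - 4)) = 1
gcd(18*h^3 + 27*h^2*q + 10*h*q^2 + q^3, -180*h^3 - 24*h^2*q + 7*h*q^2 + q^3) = 6*h + q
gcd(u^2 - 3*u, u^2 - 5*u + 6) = u - 3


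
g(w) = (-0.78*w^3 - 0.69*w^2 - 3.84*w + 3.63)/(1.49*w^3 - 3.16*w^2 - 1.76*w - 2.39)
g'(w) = (-4.47*w^2 + 6.32*w + 1.76)*(-0.78*w^3 - 0.69*w^2 - 3.84*w + 3.63)/(1.49*w^3 - 3.16*w^2 - 1.76*w - 2.39)^2 + (-2.34*w^2 - 1.38*w - 3.84)/(1.49*w^3 - 3.16*w^2 - 1.76*w - 2.39)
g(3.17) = -5.21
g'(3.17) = 11.46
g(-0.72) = -1.91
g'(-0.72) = -1.71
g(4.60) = -1.54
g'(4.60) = 0.57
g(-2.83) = -0.47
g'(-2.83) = -0.10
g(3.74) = -2.47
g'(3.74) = 2.02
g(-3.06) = -0.45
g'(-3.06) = -0.08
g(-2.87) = -0.47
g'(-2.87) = -0.10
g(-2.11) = -0.60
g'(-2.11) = -0.28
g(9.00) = -0.81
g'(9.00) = 0.05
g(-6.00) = -0.40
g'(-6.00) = 0.00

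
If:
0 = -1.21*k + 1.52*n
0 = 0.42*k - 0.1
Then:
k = 0.24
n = 0.19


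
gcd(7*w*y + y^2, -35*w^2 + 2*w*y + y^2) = 7*w + y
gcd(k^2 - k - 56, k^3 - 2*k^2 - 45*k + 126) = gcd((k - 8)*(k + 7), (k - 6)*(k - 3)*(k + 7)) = k + 7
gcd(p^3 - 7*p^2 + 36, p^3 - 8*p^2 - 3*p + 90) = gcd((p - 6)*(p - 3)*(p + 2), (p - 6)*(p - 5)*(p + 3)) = p - 6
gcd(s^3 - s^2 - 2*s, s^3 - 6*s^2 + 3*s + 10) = s^2 - s - 2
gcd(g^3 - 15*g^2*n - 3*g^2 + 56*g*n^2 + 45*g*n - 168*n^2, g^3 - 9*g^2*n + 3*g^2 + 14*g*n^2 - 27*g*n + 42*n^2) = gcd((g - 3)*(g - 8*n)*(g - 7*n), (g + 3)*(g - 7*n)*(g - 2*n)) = g - 7*n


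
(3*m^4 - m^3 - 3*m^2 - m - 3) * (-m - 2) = -3*m^5 - 5*m^4 + 5*m^3 + 7*m^2 + 5*m + 6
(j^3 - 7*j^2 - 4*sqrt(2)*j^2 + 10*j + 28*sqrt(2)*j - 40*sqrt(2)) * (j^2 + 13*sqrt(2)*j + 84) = j^5 - 7*j^4 + 9*sqrt(2)*j^4 - 63*sqrt(2)*j^3 - 10*j^3 - 246*sqrt(2)*j^2 + 140*j^2 - 200*j + 2352*sqrt(2)*j - 3360*sqrt(2)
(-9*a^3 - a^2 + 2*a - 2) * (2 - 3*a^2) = 27*a^5 + 3*a^4 - 24*a^3 + 4*a^2 + 4*a - 4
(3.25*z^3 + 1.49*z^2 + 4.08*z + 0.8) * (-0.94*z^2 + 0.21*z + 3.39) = -3.055*z^5 - 0.7181*z^4 + 7.4952*z^3 + 5.1559*z^2 + 13.9992*z + 2.712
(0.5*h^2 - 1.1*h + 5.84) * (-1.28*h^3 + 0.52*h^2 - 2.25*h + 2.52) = -0.64*h^5 + 1.668*h^4 - 9.1722*h^3 + 6.7718*h^2 - 15.912*h + 14.7168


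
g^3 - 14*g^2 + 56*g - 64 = (g - 8)*(g - 4)*(g - 2)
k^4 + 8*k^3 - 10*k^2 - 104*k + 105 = (k - 3)*(k - 1)*(k + 5)*(k + 7)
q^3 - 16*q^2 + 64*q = q*(q - 8)^2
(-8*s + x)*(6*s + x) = -48*s^2 - 2*s*x + x^2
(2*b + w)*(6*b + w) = 12*b^2 + 8*b*w + w^2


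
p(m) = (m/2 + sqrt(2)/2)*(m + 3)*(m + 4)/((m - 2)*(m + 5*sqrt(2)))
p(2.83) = 10.28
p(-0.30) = -0.36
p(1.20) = -4.31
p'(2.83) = -7.74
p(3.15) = 8.54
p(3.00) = 9.20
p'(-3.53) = 0.00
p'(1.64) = -43.11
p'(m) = -(m/2 + sqrt(2)/2)*(m + 3)*(m + 4)/((m - 2)*(m + 5*sqrt(2))^2) + (m/2 + sqrt(2)/2)*(m + 3)/((m - 2)*(m + 5*sqrt(2))) + (m/2 + sqrt(2)/2)*(m + 4)/((m - 2)*(m + 5*sqrt(2))) - (m/2 + sqrt(2)/2)*(m + 3)*(m + 4)/((m - 2)^2*(m + 5*sqrt(2))) + (m + 3)*(m + 4)/(2*(m - 2)*(m + 5*sqrt(2))) = (-(m - 2)*(m + 3)*(m + 4)*(m + sqrt(2)) + (m - 2)*(m + 5*sqrt(2))*((m + 3)*(m + 4) + (m + 3)*(m + sqrt(2)) + (m + 4)*(m + sqrt(2))) - (m + 3)*(m + 4)*(m + sqrt(2))*(m + 5*sqrt(2)))/(2*(m - 2)^2*(m + 5*sqrt(2))^2)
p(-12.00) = -5.52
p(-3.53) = -0.01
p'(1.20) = -8.38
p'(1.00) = -5.21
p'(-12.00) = 0.31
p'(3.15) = -3.81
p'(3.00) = -5.18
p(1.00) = -2.99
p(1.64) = -12.74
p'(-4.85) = -0.41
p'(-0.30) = -0.65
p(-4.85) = 0.18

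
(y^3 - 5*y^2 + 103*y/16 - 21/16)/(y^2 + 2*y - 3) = (16*y^3 - 80*y^2 + 103*y - 21)/(16*(y^2 + 2*y - 3))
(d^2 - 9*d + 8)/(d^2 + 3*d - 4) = (d - 8)/(d + 4)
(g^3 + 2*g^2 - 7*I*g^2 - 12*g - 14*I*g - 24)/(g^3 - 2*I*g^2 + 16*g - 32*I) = (g^2 + g*(2 - 3*I) - 6*I)/(g^2 + 2*I*g + 8)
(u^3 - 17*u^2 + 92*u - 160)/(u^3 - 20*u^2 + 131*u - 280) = (u - 4)/(u - 7)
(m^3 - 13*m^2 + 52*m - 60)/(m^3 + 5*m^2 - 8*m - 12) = (m^2 - 11*m + 30)/(m^2 + 7*m + 6)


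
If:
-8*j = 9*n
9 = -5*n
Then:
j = 81/40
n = -9/5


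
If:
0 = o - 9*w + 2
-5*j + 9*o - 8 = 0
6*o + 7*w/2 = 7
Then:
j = 88/575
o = 112/115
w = 38/115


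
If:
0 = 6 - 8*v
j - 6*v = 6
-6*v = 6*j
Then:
No Solution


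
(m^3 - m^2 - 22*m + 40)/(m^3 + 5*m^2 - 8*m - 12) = (m^2 + m - 20)/(m^2 + 7*m + 6)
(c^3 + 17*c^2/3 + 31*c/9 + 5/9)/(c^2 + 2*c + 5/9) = (3*c^2 + 16*c + 5)/(3*c + 5)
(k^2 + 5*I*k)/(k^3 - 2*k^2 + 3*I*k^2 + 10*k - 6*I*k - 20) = k/(k^2 - 2*k*(1 + I) + 4*I)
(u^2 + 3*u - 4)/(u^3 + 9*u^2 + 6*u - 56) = (u - 1)/(u^2 + 5*u - 14)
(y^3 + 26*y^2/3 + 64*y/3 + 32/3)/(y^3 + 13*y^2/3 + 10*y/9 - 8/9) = 3*(y + 4)/(3*y - 1)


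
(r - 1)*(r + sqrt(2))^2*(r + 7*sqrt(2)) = r^4 - r^3 + 9*sqrt(2)*r^3 - 9*sqrt(2)*r^2 + 30*r^2 - 30*r + 14*sqrt(2)*r - 14*sqrt(2)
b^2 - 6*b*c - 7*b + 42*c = (b - 7)*(b - 6*c)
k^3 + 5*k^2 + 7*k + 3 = (k + 1)^2*(k + 3)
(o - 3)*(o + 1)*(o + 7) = o^3 + 5*o^2 - 17*o - 21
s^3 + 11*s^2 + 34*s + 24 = (s + 1)*(s + 4)*(s + 6)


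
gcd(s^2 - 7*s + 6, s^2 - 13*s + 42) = s - 6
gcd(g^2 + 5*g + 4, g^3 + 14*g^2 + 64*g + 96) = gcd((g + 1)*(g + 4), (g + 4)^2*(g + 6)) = g + 4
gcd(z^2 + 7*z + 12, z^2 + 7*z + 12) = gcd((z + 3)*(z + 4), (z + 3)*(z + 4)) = z^2 + 7*z + 12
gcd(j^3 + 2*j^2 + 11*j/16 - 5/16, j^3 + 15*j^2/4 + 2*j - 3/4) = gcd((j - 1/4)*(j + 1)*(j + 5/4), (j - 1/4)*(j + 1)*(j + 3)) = j^2 + 3*j/4 - 1/4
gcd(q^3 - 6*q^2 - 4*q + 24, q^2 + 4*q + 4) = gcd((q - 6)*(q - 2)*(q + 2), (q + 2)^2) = q + 2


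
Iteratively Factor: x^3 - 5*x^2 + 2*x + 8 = (x - 4)*(x^2 - x - 2) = (x - 4)*(x + 1)*(x - 2)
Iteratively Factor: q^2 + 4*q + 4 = (q + 2)*(q + 2)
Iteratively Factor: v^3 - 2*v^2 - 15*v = (v)*(v^2 - 2*v - 15) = v*(v - 5)*(v + 3)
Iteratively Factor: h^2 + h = (h)*(h + 1)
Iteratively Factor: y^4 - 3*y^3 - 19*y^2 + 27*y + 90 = (y + 3)*(y^3 - 6*y^2 - y + 30) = (y + 2)*(y + 3)*(y^2 - 8*y + 15) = (y - 3)*(y + 2)*(y + 3)*(y - 5)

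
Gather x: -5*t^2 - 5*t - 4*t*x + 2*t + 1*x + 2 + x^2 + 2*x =-5*t^2 - 3*t + x^2 + x*(3 - 4*t) + 2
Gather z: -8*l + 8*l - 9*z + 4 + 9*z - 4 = 0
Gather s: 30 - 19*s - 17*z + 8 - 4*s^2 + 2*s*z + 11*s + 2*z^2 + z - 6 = -4*s^2 + s*(2*z - 8) + 2*z^2 - 16*z + 32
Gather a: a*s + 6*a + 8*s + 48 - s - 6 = a*(s + 6) + 7*s + 42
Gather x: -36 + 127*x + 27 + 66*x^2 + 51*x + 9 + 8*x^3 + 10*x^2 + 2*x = 8*x^3 + 76*x^2 + 180*x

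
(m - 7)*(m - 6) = m^2 - 13*m + 42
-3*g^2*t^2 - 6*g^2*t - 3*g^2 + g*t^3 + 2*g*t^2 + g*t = (-3*g + t)*(t + 1)*(g*t + g)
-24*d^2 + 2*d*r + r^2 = (-4*d + r)*(6*d + r)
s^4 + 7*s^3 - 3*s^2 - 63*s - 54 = (s - 3)*(s + 1)*(s + 3)*(s + 6)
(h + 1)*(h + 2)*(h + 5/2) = h^3 + 11*h^2/2 + 19*h/2 + 5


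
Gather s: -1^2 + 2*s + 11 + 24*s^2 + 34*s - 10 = 24*s^2 + 36*s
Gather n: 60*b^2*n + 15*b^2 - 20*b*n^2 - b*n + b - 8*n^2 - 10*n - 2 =15*b^2 + b + n^2*(-20*b - 8) + n*(60*b^2 - b - 10) - 2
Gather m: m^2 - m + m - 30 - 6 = m^2 - 36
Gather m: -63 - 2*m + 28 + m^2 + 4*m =m^2 + 2*m - 35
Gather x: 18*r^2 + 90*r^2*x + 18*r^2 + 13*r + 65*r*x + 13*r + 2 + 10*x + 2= 36*r^2 + 26*r + x*(90*r^2 + 65*r + 10) + 4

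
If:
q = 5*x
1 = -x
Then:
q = -5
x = -1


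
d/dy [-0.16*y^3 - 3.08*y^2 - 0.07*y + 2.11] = -0.48*y^2 - 6.16*y - 0.07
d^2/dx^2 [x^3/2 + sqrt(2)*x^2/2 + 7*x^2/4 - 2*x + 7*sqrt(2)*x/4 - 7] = 3*x + sqrt(2) + 7/2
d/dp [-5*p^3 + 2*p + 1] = 2 - 15*p^2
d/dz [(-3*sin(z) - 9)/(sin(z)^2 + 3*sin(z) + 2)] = 3*(sin(z)^2 + 6*sin(z) + 7)*cos(z)/(sin(z)^2 + 3*sin(z) + 2)^2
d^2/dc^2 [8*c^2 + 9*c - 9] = 16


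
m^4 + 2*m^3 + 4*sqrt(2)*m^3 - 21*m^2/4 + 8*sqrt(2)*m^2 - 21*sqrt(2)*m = m*(m - 3/2)*(m + 7/2)*(m + 4*sqrt(2))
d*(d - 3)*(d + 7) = d^3 + 4*d^2 - 21*d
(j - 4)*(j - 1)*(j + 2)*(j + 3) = j^4 - 15*j^2 - 10*j + 24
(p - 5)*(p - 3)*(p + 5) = p^3 - 3*p^2 - 25*p + 75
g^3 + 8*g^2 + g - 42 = (g - 2)*(g + 3)*(g + 7)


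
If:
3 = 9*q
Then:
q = 1/3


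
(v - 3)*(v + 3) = v^2 - 9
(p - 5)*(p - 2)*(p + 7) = p^3 - 39*p + 70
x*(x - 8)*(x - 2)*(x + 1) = x^4 - 9*x^3 + 6*x^2 + 16*x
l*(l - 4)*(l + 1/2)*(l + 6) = l^4 + 5*l^3/2 - 23*l^2 - 12*l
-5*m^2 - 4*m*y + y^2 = (-5*m + y)*(m + y)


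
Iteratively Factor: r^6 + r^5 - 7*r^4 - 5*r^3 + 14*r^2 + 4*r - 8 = (r - 2)*(r^5 + 3*r^4 - r^3 - 7*r^2 + 4) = (r - 2)*(r - 1)*(r^4 + 4*r^3 + 3*r^2 - 4*r - 4) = (r - 2)*(r - 1)*(r + 1)*(r^3 + 3*r^2 - 4) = (r - 2)*(r - 1)*(r + 1)*(r + 2)*(r^2 + r - 2) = (r - 2)*(r - 1)*(r + 1)*(r + 2)^2*(r - 1)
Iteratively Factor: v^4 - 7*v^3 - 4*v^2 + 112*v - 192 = (v - 3)*(v^3 - 4*v^2 - 16*v + 64) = (v - 3)*(v + 4)*(v^2 - 8*v + 16) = (v - 4)*(v - 3)*(v + 4)*(v - 4)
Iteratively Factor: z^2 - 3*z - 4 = (z + 1)*(z - 4)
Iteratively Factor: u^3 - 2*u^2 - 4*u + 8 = (u + 2)*(u^2 - 4*u + 4) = (u - 2)*(u + 2)*(u - 2)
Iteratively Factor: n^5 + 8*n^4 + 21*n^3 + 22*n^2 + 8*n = (n + 4)*(n^4 + 4*n^3 + 5*n^2 + 2*n) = (n + 1)*(n + 4)*(n^3 + 3*n^2 + 2*n) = (n + 1)*(n + 2)*(n + 4)*(n^2 + n) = (n + 1)^2*(n + 2)*(n + 4)*(n)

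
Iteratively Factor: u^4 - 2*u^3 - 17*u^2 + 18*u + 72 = (u + 3)*(u^3 - 5*u^2 - 2*u + 24) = (u - 4)*(u + 3)*(u^2 - u - 6) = (u - 4)*(u - 3)*(u + 3)*(u + 2)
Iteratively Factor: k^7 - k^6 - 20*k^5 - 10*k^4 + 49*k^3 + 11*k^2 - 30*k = (k)*(k^6 - k^5 - 20*k^4 - 10*k^3 + 49*k^2 + 11*k - 30) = k*(k - 1)*(k^5 - 20*k^3 - 30*k^2 + 19*k + 30) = k*(k - 1)*(k + 1)*(k^4 - k^3 - 19*k^2 - 11*k + 30) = k*(k - 1)*(k + 1)*(k + 2)*(k^3 - 3*k^2 - 13*k + 15) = k*(k - 5)*(k - 1)*(k + 1)*(k + 2)*(k^2 + 2*k - 3) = k*(k - 5)*(k - 1)*(k + 1)*(k + 2)*(k + 3)*(k - 1)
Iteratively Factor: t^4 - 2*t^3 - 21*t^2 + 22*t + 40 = (t - 5)*(t^3 + 3*t^2 - 6*t - 8) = (t - 5)*(t - 2)*(t^2 + 5*t + 4) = (t - 5)*(t - 2)*(t + 4)*(t + 1)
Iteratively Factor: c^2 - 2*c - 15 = (c + 3)*(c - 5)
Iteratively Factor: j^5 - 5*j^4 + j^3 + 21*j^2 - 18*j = (j + 2)*(j^4 - 7*j^3 + 15*j^2 - 9*j) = j*(j + 2)*(j^3 - 7*j^2 + 15*j - 9) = j*(j - 1)*(j + 2)*(j^2 - 6*j + 9) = j*(j - 3)*(j - 1)*(j + 2)*(j - 3)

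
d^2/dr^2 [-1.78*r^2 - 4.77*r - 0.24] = -3.56000000000000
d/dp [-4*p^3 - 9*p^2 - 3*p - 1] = -12*p^2 - 18*p - 3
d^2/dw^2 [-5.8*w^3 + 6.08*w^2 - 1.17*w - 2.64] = 12.16 - 34.8*w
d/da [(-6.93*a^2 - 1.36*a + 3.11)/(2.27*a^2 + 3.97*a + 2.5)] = (-24.4249*a^2 - 48.7694*a - 15.7467)/(5.1529*a^4 + 18.0238*a^3 + 27.1109*a^2 + 19.85*a + 6.25)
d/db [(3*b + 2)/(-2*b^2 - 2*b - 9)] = (6*b^2 + 8*b - 23)/(4*b^4 + 8*b^3 + 40*b^2 + 36*b + 81)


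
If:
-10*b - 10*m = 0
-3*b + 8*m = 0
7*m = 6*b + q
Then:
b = 0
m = 0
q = 0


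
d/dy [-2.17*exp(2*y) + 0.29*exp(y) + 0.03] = (0.29 - 4.34*exp(y))*exp(y)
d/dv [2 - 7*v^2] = -14*v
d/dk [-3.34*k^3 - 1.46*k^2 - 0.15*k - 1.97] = -10.02*k^2 - 2.92*k - 0.15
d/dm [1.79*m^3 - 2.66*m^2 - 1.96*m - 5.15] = 5.37*m^2 - 5.32*m - 1.96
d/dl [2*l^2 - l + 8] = 4*l - 1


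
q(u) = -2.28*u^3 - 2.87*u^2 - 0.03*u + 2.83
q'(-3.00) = -44.37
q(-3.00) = 38.65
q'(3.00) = -78.81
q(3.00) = -84.65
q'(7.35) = -411.73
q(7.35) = -1057.74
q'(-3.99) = -86.02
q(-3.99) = 102.09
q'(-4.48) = -111.60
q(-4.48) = 150.37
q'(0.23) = -1.71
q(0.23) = 2.64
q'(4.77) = -183.04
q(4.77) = -310.07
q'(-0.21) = 0.87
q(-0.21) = 2.73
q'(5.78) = -261.72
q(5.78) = -533.49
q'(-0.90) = -0.40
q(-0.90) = 2.19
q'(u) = -6.84*u^2 - 5.74*u - 0.03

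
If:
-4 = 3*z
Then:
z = -4/3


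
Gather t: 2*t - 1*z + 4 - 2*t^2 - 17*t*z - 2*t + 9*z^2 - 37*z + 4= -2*t^2 - 17*t*z + 9*z^2 - 38*z + 8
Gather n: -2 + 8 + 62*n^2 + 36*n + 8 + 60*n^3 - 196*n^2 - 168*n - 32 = 60*n^3 - 134*n^2 - 132*n - 18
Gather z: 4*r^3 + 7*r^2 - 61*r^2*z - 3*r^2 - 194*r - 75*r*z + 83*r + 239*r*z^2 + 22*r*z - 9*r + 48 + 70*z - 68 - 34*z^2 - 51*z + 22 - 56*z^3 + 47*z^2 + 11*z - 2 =4*r^3 + 4*r^2 - 120*r - 56*z^3 + z^2*(239*r + 13) + z*(-61*r^2 - 53*r + 30)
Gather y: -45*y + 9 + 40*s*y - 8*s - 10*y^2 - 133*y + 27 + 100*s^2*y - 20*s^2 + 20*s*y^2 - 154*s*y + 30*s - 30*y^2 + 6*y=-20*s^2 + 22*s + y^2*(20*s - 40) + y*(100*s^2 - 114*s - 172) + 36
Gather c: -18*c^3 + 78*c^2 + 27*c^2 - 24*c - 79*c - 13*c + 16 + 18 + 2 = -18*c^3 + 105*c^2 - 116*c + 36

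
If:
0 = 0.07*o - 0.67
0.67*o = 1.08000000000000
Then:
No Solution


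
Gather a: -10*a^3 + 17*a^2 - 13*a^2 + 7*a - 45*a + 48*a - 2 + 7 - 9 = -10*a^3 + 4*a^2 + 10*a - 4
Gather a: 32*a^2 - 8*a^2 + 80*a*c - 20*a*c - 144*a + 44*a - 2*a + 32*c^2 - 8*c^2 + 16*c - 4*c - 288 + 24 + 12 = 24*a^2 + a*(60*c - 102) + 24*c^2 + 12*c - 252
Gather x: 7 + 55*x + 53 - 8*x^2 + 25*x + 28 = -8*x^2 + 80*x + 88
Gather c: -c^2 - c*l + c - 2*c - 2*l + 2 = -c^2 + c*(-l - 1) - 2*l + 2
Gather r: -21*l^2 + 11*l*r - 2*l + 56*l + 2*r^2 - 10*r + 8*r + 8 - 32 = -21*l^2 + 54*l + 2*r^2 + r*(11*l - 2) - 24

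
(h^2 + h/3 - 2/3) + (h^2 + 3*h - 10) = 2*h^2 + 10*h/3 - 32/3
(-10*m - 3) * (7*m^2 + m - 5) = -70*m^3 - 31*m^2 + 47*m + 15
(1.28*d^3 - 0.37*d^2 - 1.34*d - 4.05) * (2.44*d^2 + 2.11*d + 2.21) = 3.1232*d^5 + 1.798*d^4 - 1.2215*d^3 - 13.5271*d^2 - 11.5069*d - 8.9505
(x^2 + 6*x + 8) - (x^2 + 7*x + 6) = 2 - x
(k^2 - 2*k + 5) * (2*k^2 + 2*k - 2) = 2*k^4 - 2*k^3 + 4*k^2 + 14*k - 10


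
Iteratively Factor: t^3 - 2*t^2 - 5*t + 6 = (t + 2)*(t^2 - 4*t + 3) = (t - 1)*(t + 2)*(t - 3)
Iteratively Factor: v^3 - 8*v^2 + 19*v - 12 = (v - 4)*(v^2 - 4*v + 3) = (v - 4)*(v - 3)*(v - 1)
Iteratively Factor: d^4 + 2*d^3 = (d + 2)*(d^3) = d*(d + 2)*(d^2) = d^2*(d + 2)*(d)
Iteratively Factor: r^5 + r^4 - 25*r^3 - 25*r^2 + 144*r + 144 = (r - 4)*(r^4 + 5*r^3 - 5*r^2 - 45*r - 36) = (r - 4)*(r + 4)*(r^3 + r^2 - 9*r - 9) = (r - 4)*(r - 3)*(r + 4)*(r^2 + 4*r + 3) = (r - 4)*(r - 3)*(r + 3)*(r + 4)*(r + 1)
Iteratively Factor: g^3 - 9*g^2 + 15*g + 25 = (g - 5)*(g^2 - 4*g - 5) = (g - 5)*(g + 1)*(g - 5)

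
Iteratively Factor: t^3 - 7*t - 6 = (t + 2)*(t^2 - 2*t - 3) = (t + 1)*(t + 2)*(t - 3)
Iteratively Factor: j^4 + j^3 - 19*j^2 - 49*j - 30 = (j + 3)*(j^3 - 2*j^2 - 13*j - 10) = (j + 1)*(j + 3)*(j^2 - 3*j - 10) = (j + 1)*(j + 2)*(j + 3)*(j - 5)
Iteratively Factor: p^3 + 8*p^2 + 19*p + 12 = (p + 3)*(p^2 + 5*p + 4) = (p + 1)*(p + 3)*(p + 4)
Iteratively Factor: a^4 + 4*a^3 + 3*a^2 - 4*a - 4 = (a - 1)*(a^3 + 5*a^2 + 8*a + 4) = (a - 1)*(a + 2)*(a^2 + 3*a + 2) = (a - 1)*(a + 1)*(a + 2)*(a + 2)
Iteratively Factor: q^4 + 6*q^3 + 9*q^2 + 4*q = (q + 1)*(q^3 + 5*q^2 + 4*q) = q*(q + 1)*(q^2 + 5*q + 4) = q*(q + 1)^2*(q + 4)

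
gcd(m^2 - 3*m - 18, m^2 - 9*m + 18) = m - 6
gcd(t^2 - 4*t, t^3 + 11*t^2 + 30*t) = t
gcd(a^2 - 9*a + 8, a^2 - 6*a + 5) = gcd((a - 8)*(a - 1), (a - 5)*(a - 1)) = a - 1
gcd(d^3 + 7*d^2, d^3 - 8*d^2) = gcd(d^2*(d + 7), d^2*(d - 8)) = d^2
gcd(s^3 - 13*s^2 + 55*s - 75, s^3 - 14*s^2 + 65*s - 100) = s^2 - 10*s + 25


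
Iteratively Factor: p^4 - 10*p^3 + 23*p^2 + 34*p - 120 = (p + 2)*(p^3 - 12*p^2 + 47*p - 60) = (p - 3)*(p + 2)*(p^2 - 9*p + 20) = (p - 4)*(p - 3)*(p + 2)*(p - 5)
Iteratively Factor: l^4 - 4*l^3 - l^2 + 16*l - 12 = (l + 2)*(l^3 - 6*l^2 + 11*l - 6) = (l - 2)*(l + 2)*(l^2 - 4*l + 3) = (l - 3)*(l - 2)*(l + 2)*(l - 1)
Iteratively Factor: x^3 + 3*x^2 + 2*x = (x + 2)*(x^2 + x) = (x + 1)*(x + 2)*(x)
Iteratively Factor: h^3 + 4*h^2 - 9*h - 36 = (h - 3)*(h^2 + 7*h + 12) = (h - 3)*(h + 3)*(h + 4)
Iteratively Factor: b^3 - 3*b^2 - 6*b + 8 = (b - 1)*(b^2 - 2*b - 8) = (b - 1)*(b + 2)*(b - 4)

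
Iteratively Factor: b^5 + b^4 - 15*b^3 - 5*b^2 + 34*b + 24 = (b + 1)*(b^4 - 15*b^2 + 10*b + 24) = (b - 2)*(b + 1)*(b^3 + 2*b^2 - 11*b - 12) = (b - 3)*(b - 2)*(b + 1)*(b^2 + 5*b + 4) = (b - 3)*(b - 2)*(b + 1)*(b + 4)*(b + 1)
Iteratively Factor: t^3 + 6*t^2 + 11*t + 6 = (t + 2)*(t^2 + 4*t + 3) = (t + 1)*(t + 2)*(t + 3)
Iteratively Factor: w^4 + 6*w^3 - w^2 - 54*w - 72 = (w + 4)*(w^3 + 2*w^2 - 9*w - 18) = (w + 3)*(w + 4)*(w^2 - w - 6) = (w + 2)*(w + 3)*(w + 4)*(w - 3)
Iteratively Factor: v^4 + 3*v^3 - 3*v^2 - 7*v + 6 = (v + 3)*(v^3 - 3*v + 2) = (v - 1)*(v + 3)*(v^2 + v - 2) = (v - 1)^2*(v + 3)*(v + 2)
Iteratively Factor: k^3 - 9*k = (k)*(k^2 - 9) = k*(k + 3)*(k - 3)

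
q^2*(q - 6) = q^3 - 6*q^2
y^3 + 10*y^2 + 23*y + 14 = (y + 1)*(y + 2)*(y + 7)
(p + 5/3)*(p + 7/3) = p^2 + 4*p + 35/9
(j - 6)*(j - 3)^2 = j^3 - 12*j^2 + 45*j - 54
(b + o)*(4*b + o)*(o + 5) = 4*b^2*o + 20*b^2 + 5*b*o^2 + 25*b*o + o^3 + 5*o^2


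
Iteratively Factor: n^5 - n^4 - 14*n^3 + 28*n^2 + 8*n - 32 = (n - 2)*(n^4 + n^3 - 12*n^2 + 4*n + 16) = (n - 2)*(n + 1)*(n^3 - 12*n + 16) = (n - 2)^2*(n + 1)*(n^2 + 2*n - 8) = (n - 2)^2*(n + 1)*(n + 4)*(n - 2)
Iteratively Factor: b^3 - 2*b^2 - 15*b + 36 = (b - 3)*(b^2 + b - 12) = (b - 3)^2*(b + 4)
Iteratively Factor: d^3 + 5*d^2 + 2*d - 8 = (d - 1)*(d^2 + 6*d + 8) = (d - 1)*(d + 4)*(d + 2)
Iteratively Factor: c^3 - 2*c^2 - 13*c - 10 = (c + 1)*(c^2 - 3*c - 10) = (c - 5)*(c + 1)*(c + 2)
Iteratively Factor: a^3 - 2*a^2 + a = (a)*(a^2 - 2*a + 1) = a*(a - 1)*(a - 1)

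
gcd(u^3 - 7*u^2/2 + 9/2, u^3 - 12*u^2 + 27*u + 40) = u + 1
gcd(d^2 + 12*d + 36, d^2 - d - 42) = d + 6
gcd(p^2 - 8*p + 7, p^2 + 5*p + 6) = 1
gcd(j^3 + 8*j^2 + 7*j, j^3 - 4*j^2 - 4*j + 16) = 1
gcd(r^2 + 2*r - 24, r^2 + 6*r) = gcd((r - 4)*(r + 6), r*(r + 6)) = r + 6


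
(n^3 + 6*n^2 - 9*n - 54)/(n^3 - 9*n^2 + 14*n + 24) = (n^3 + 6*n^2 - 9*n - 54)/(n^3 - 9*n^2 + 14*n + 24)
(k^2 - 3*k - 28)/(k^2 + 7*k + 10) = (k^2 - 3*k - 28)/(k^2 + 7*k + 10)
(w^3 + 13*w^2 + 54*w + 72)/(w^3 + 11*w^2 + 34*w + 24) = (w + 3)/(w + 1)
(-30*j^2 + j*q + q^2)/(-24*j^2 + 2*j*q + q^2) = (-5*j + q)/(-4*j + q)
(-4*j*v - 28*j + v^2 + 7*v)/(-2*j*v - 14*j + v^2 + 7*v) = (-4*j + v)/(-2*j + v)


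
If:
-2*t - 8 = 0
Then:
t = -4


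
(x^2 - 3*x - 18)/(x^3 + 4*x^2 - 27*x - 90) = (x - 6)/(x^2 + x - 30)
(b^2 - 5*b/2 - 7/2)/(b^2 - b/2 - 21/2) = (b + 1)/(b + 3)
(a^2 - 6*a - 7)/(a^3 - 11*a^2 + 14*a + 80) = (a^2 - 6*a - 7)/(a^3 - 11*a^2 + 14*a + 80)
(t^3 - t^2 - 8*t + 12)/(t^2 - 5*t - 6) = (-t^3 + t^2 + 8*t - 12)/(-t^2 + 5*t + 6)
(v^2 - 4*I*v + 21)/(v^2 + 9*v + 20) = (v^2 - 4*I*v + 21)/(v^2 + 9*v + 20)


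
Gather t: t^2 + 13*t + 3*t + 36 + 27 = t^2 + 16*t + 63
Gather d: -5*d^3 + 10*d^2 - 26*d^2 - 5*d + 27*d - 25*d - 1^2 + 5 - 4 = -5*d^3 - 16*d^2 - 3*d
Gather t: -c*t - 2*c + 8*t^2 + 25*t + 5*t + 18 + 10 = -2*c + 8*t^2 + t*(30 - c) + 28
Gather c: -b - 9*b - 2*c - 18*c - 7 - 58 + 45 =-10*b - 20*c - 20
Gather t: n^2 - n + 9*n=n^2 + 8*n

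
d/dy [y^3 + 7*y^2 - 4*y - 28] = 3*y^2 + 14*y - 4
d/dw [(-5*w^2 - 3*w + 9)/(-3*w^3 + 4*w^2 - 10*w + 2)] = (-15*w^4 - 18*w^3 + 143*w^2 - 92*w + 84)/(9*w^6 - 24*w^5 + 76*w^4 - 92*w^3 + 116*w^2 - 40*w + 4)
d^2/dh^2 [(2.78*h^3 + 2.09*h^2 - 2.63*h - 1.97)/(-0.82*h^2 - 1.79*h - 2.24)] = (2.07004000000002*h^3 - 35.898888*h^2 - 95.328876*h - 36.676902)/(0.551368*h^6 + 3.610788*h^5 + 12.400614*h^4 + 25.462571*h^3 + 33.874848*h^2 + 26.944512*h + 11.239424)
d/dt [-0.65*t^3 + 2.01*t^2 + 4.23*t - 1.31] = -1.95*t^2 + 4.02*t + 4.23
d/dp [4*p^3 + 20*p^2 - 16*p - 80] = 12*p^2 + 40*p - 16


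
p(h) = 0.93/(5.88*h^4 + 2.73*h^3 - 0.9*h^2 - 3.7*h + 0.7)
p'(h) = 0.93*(-23.52*h^3 - 8.19*h^2 + 1.8*h + 3.7)/(5.88*h^4 + 2.73*h^3 - 0.9*h^2 - 3.7*h + 0.7)^2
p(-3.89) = 0.00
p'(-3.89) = 0.00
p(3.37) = 0.00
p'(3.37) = -0.00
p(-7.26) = 0.00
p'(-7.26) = 0.00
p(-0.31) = 0.54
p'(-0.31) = 0.95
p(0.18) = 34.53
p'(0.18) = 4642.68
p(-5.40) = 0.00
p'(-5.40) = 0.00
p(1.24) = 0.07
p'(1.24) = -0.25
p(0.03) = 1.58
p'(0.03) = 10.07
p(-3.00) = 0.00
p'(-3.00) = 0.00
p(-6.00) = 0.00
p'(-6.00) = 0.00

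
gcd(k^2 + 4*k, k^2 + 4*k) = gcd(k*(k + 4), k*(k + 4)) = k^2 + 4*k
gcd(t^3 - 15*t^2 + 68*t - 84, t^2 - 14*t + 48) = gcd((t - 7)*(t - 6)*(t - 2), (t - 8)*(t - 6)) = t - 6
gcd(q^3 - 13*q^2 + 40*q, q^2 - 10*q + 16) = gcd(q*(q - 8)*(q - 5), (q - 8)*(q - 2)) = q - 8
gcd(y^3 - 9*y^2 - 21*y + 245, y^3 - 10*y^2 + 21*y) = y - 7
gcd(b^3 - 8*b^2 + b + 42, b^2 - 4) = b + 2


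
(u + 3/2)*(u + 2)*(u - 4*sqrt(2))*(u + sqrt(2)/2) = u^4 - 7*sqrt(2)*u^3/2 + 7*u^3/2 - 49*sqrt(2)*u^2/4 - u^2 - 21*sqrt(2)*u/2 - 14*u - 12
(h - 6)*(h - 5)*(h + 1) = h^3 - 10*h^2 + 19*h + 30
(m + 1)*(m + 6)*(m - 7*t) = m^3 - 7*m^2*t + 7*m^2 - 49*m*t + 6*m - 42*t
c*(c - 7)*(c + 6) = c^3 - c^2 - 42*c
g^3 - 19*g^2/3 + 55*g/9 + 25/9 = (g - 5)*(g - 5/3)*(g + 1/3)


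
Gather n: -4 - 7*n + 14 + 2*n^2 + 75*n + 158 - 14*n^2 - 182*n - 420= -12*n^2 - 114*n - 252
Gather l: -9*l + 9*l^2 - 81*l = 9*l^2 - 90*l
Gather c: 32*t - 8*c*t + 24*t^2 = -8*c*t + 24*t^2 + 32*t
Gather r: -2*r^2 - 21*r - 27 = -2*r^2 - 21*r - 27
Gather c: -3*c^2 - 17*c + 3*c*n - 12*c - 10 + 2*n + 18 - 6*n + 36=-3*c^2 + c*(3*n - 29) - 4*n + 44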